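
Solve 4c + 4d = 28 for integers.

Step 1: Check solvability.
gcd(4, 4) = 4
Since 4 divides 28, solutions exist.

Step 2: Apply extended Euclidean algorithm to find gcd.
We find integers such that 4*x0 + 4*y0 = 4

Step 3: Scale the particular solution.
Multiply by 28/4 = 7:
c = 0, d = 7

Step 4: Verify.
4*(0) + 4*(7) = 28 = 28 ✓

c = 0, d = 7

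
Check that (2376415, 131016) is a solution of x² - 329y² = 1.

Compute x² = 2376415² = 5647348252225
Compute 329y² = 329·131016² = 329·17165192256 = 5647348252224
x² - 329y² = 5647348252225 - 5647348252224 = 1
Since this equals 1, (2376415, 131016) is a solution.

Yes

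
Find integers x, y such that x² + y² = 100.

We need to find integers x, y > 0 such that x² + y² = 100.
Trying x = 6: y² = 100 - 6² = 100 - 36 = 64
y = 8
Check: 6² + 8² = 36 + 64 = 100 ✓

100 = 6² + 8²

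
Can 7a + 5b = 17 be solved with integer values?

Step 1: Compute gcd(7, 5).
gcd(7, 5) = 1

Step 2: Check divisibility.
Does 1 divide 17? 17 = 1 x 17, so yes.

By the theorem on linear Diophantine equations, 7a + 5b = 17 has integer solutions if and only if gcd(7, 5) divides 17. Since 1 | 17, solutions exist.

Yes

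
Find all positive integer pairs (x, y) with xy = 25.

The positive divisors of 25 are: 1, 5, 25.
Each divisor d gives the pair (d, 25/d):
(1, 25), (5, 5), (25, 1)

(1, 25), (5, 5), (25, 1)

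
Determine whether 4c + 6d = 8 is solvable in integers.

Step 1: Compute gcd(4, 6).
gcd(4, 6) = 2

Step 2: Check divisibility.
Does 2 divide 8? 8 = 2 x 4, so yes.

By the theorem on linear Diophantine equations, 4c + 6d = 8 has integer solutions if and only if gcd(4, 6) divides 8. Since 2 | 8, solutions exist.

Yes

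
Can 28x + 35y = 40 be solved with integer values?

Step 1: Compute gcd(28, 35).
gcd(28, 35) = 7

Step 2: Check divisibility.
Does 7 divide 40? 40 = 7 x 5 + 5, so no.

By the theorem on linear Diophantine equations, 28x + 35y = 40 has integer solutions if and only if gcd(28, 35) divides 40. Since 7 does not divide 40, no solutions exist.

No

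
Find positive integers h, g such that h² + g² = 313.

Search for h with 313 - h² a perfect square.
h = 12: 313 - 12² = 313 - 144 = 169 = 13² ✓
So h = 12, g = 13.

h = 12, g = 13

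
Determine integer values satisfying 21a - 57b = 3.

Step 1: Check solvability.
gcd(21, 57) = 3
Since 3 divides 3, solutions exist.

Step 2: Apply extended Euclidean algorithm to find gcd.
We find integers such that 21*x0 + 57*y0 = 3

Step 3: Scale the particular solution.
Multiply by 3/3 = 1:
a = -8, b = -3

Step 4: Verify.
21*(-8) - 57*(-3) = 3 = 3 ✓

a = -8, b = -3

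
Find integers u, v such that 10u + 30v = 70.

Step 1: Check solvability.
gcd(10, 30) = 10
Since 10 divides 70, solutions exist.

Step 2: Apply extended Euclidean algorithm to find gcd.
We find integers such that 10*x0 + 30*y0 = 10

Step 3: Scale the particular solution.
Multiply by 70/10 = 7:
u = 7, v = 0

Step 4: Verify.
10*(7) + 30*(0) = 70 = 70 ✓

u = 7, v = 0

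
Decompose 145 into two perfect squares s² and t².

We need to find integers s, t > 0 such that s² + t² = 145.
Trying s = 1: t² = 145 - 1² = 145 - 1 = 144
t = 12
Check: 1² + 12² = 1 + 144 = 145 ✓

145 = 1² + 12²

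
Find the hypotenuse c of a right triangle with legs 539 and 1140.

c² = a² + b² = 539² + 1140² = 290521 + 1299600 = 1590121
c = sqrt(1590121) = 1261

1261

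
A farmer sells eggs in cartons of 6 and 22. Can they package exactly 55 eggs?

We need non-negative a, b with 6a + 22b = 55.
gcd(6, 22) = 2, and 2 does not divide 55.
No integer solutions exist.

No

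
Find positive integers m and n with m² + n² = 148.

We need to find integers m, n > 0 such that m² + n² = 148.
Trying m = 2: n² = 148 - 2² = 148 - 4 = 144
n = 12
Check: 2² + 12² = 4 + 144 = 148 ✓

148 = 2² + 12²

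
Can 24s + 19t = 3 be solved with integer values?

Step 1: Compute gcd(24, 19).
gcd(24, 19) = 1

Step 2: Check divisibility.
Does 1 divide 3? 3 = 1 x 3, so yes.

By the theorem on linear Diophantine equations, 24s + 19t = 3 has integer solutions if and only if gcd(24, 19) divides 3. Since 1 | 3, solutions exist.

Yes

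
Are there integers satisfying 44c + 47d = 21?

Step 1: Compute gcd(44, 47).
gcd(44, 47) = 1

Step 2: Check divisibility.
Does 1 divide 21? 21 = 1 x 21, so yes.

By the theorem on linear Diophantine equations, 44c + 47d = 21 has integer solutions if and only if gcd(44, 47) divides 21. Since 1 | 21, solutions exist.

Yes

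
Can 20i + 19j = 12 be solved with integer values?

Step 1: Compute gcd(20, 19).
gcd(20, 19) = 1

Step 2: Check divisibility.
Does 1 divide 12? 12 = 1 x 12, so yes.

By the theorem on linear Diophantine equations, 20i + 19j = 12 has integer solutions if and only if gcd(20, 19) divides 12. Since 1 | 12, solutions exist.

Yes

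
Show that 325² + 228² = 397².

Compute a² + b²:
325² + 228² = 105625 + 51984 = 157609
Compute c²:
397² = 157609
Since 157609 = 157609, it is a Pythagorean triple.

Yes, it is a Pythagorean triple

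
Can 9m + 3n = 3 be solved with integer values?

Step 1: Compute gcd(9, 3).
gcd(9, 3) = 3

Step 2: Check divisibility.
Does 3 divide 3? 3 = 3 x 1, so yes.

By the theorem on linear Diophantine equations, 9m + 3n = 3 has integer solutions if and only if gcd(9, 3) divides 3. Since 3 | 3, solutions exist.

Yes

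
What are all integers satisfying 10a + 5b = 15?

Step 1: Compute gcd(10, 5) = 5.
Since 5 divides 15, solutions exist.

Step 2: Find a particular solution using extended Euclidean algorithm.
We get a₀ = 0, b₀ = 3.
Check: 10*0 + 5*3 = 15 = 15 ✓

Step 3: Write the general solution.
a = 0 + (5/5)t = 0 + 1t
b = 3 - (10/5)t = 3 - 2t
for any integer t.

a = 0 + 1t, b = 3 - 2t for integer t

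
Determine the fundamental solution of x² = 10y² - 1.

We need x² = 10y² - 1. Try successive y:
y = 1: x² = 10·1² - 1 = 9 = 3² ✓
Check: 3² - 10·1² = 9 - 10 = -1 ✓

x = 3, y = 1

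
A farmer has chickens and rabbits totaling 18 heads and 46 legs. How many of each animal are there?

Let c = chickens, r = rabbits.
Heads: c + r = 18
Legs: 2c + 4r = 46
From the first equation, c = 18 - r. Substitute:
2(18 - r) + 4r = 46
36 + 2r = 46
r = (46 - 36)/2 = 5
c = 18 - 5 = 13

Chickens: 13, Rabbits: 5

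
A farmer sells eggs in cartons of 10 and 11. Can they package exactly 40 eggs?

We need non-negative a, b with 10a + 11b = 40.
gcd(10, 11) = 1 divides 40.
Try a = 4: 11b = 40 - 40 = 0, so b = 0.
One way: 4 cartons of 10 and 0 cartons of 11.

Yes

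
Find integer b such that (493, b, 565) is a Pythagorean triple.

b² = c² - a² = 565² - 493² = 319225 - 243049 = 76176
b = sqrt(76176) = 276

276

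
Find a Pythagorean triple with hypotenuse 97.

We need a² + b² = 97² = 9409.
Trying: 65² + 72² = 4225 + 5184 = 9409 ✓

(65, 72, 97)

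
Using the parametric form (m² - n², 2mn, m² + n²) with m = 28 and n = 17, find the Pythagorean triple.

a = m² - n² = 28² - 17² = 784 - 289 = 495
b = 2mn = 2·28·17 = 952
c = m² + n² = 784 + 289 = 1073
Verify: 495² + 952² = 245025 + 906304 = 1151329 = 1073² ✓

(495, 952, 1073)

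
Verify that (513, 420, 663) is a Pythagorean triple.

Compute a² + b²:
513² + 420² = 263169 + 176400 = 439569
Compute c²:
663² = 439569
Since 439569 = 439569, it is a Pythagorean triple.

Yes, it is a Pythagorean triple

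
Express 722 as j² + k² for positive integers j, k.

We need to find integers j, k > 0 such that j² + k² = 722.
Trying j = 19: k² = 722 - 19² = 722 - 361 = 361
k = 19
Check: 19² + 19² = 361 + 361 = 722 ✓

722 = 19² + 19²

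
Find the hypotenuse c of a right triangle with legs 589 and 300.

c² = a² + b² = 589² + 300² = 346921 + 90000 = 436921
c = sqrt(436921) = 661

661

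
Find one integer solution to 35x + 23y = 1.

Step 1: Check solvability.
gcd(35, 23) = 1
Since 1 divides 1, solutions exist.

Step 2: Apply extended Euclidean algorithm to find gcd.
We find integers such that 35*x0 + 23*y0 = 1

Step 3: Scale the particular solution.
Multiply by 1/1 = 1:
x = 2, y = -3

Step 4: Verify.
35*(2) + 23*(-3) = 1 = 1 ✓

x = 2, y = -3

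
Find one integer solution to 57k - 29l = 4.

Step 1: Check solvability.
gcd(57, 29) = 1
Since 1 divides 4, solutions exist.

Step 2: Apply extended Euclidean algorithm to find gcd.
We find integers such that 57*x0 + 29*y0 = 1

Step 3: Scale the particular solution.
Multiply by 4/1 = 4:
k = -4, l = -8

Step 4: Verify.
57*(-4) - 29*(-8) = 4 = 4 ✓

k = -4, l = -8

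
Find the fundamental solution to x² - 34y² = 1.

We seek the smallest positive integers (x, y) with x² - 34y² = 1, i.e., x² = 34y² + 1.
Try successive y values:
y = 1: x² = 34·1² + 1 = 35, not a perfect square
y = 2: x² = 34·2² + 1 = 137, not a perfect square
y = 3: x² = 34·3² + 1 = 307, not a perfect square
... continuing the search (or via continued fractions) ...
y = 6: x² = 34·6² + 1 = 1225, x = 35 ✓

Verify: 35² - 34·6² = 1225 - 1224 = 1 ✓

x = 35, y = 6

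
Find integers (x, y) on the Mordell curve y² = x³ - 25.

Try small integer x values and check whether x³ - 25 is a perfect square.
x = 5: x³ - 25 = 5³ - 25 = 125 - 25 = 100
Is 100 a perfect square? 10² = 100 ✓
So (x, y) = (5, 10) is a solution.

x = 5, y = 10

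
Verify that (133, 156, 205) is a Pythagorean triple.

Compute a² + b² = 133² + 156² = 17689 + 24336 = 42025
Compute c² = 205² = 42025
Since 42025 = 42025, confirmed.

Yes, it is a Pythagorean triple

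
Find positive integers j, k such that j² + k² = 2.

Search for j with 2 - j² a perfect square.
j = 1: 2 - 1² = 2 - 1 = 1 = 1² ✓
So j = 1, k = 1.

j = 1, k = 1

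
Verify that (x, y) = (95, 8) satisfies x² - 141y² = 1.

Compute x² = 95² = 9025
Compute 141y² = 141·8² = 141·64 = 9024
x² - 141y² = 9025 - 9024 = 1
Since this equals 1, (95, 8) is a solution.

Yes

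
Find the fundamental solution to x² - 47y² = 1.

We seek the smallest positive integers (x, y) with x² - 47y² = 1, i.e., x² = 47y² + 1.
Try successive y values:
y = 1: x² = 47·1² + 1 = 48, not a perfect square
y = 2: x² = 47·2² + 1 = 189, not a perfect square
y = 3: x² = 47·3² + 1 = 424, not a perfect square
... continuing the search (or via continued fractions) ...
y = 7: x² = 47·7² + 1 = 2304, x = 48 ✓

Verify: 48² - 47·7² = 2304 - 2303 = 1 ✓

x = 48, y = 7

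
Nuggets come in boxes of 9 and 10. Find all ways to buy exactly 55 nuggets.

We need non-negative integers (x, y) with 9x + 10y = 55.
For each x in 0..6, check if 55 - 9x is a non-negative multiple of 10.
x = 5: 10y = 10, y = 1 ✓

(5 boxes of 9, 1 boxes of 10)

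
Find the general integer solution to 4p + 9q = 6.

Step 1: Compute gcd(4, 9) = 1.
Since 1 divides 6, solutions exist.

Step 2: Find a particular solution using extended Euclidean algorithm.
We get p₀ = -12, q₀ = 6.
Check: 4*-12 + 9*6 = 6 = 6 ✓

Step 3: Write the general solution.
p = -12 + (9/1)t = -12 + 9t
q = 6 - (4/1)t = 6 - 4t
for any integer t.

p = -12 + 9t, q = 6 - 4t for integer t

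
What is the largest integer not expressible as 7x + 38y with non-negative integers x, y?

For two coprime denominations a and b, the Frobenius number (largest value not representable as a non-negative combination) is ab - a - b.
Here gcd(7, 38) = 1, so they are coprime.
F(7, 38) = 7·38 - 7 - 38 = 266 - 45 = 221

221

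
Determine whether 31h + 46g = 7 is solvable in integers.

Step 1: Compute gcd(31, 46).
gcd(31, 46) = 1

Step 2: Check divisibility.
Does 1 divide 7? 7 = 1 x 7, so yes.

By the theorem on linear Diophantine equations, 31h + 46g = 7 has integer solutions if and only if gcd(31, 46) divides 7. Since 1 | 7, solutions exist.

Yes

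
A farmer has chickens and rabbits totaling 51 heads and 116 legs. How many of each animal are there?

Let c = chickens, r = rabbits.
Heads: c + r = 51
Legs: 2c + 4r = 116
From the first equation, c = 51 - r. Substitute:
2(51 - r) + 4r = 116
102 + 2r = 116
r = (116 - 102)/2 = 7
c = 51 - 7 = 44

Chickens: 44, Rabbits: 7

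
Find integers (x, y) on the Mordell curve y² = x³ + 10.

Try small integer x values and check whether x³ + 10 is a perfect square.
x = -1: x³ + 10 = -1³ + 10 = -1 + 10 = 9
Is 9 a perfect square? 3² = 9 ✓
So (x, y) = (-1, -3) is a solution.

x = -1, y = -3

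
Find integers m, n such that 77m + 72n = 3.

Step 1: Check solvability.
gcd(77, 72) = 1
Since 1 divides 3, solutions exist.

Step 2: Apply extended Euclidean algorithm to find gcd.
We find integers such that 77*x0 + 72*y0 = 1

Step 3: Scale the particular solution.
Multiply by 3/1 = 3:
m = 87, n = -93

Step 4: Verify.
77*(87) + 72*(-93) = 3 = 3 ✓

m = 87, n = -93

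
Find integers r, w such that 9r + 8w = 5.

Step 1: Check solvability.
gcd(9, 8) = 1
Since 1 divides 5, solutions exist.

Step 2: Apply extended Euclidean algorithm to find gcd.
We find integers such that 9*x0 + 8*y0 = 1

Step 3: Scale the particular solution.
Multiply by 5/1 = 5:
r = 5, w = -5

Step 4: Verify.
9*(5) + 8*(-5) = 5 = 5 ✓

r = 5, w = -5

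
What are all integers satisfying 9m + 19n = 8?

Step 1: Compute gcd(9, 19) = 1.
Since 1 divides 8, solutions exist.

Step 2: Find a particular solution using extended Euclidean algorithm.
We get m₀ = -16, n₀ = 8.
Check: 9*-16 + 19*8 = 8 = 8 ✓

Step 3: Write the general solution.
m = -16 + (19/1)t = -16 + 19t
n = 8 - (9/1)t = 8 - 9t
for any integer t.

m = -16 + 19t, n = 8 - 9t for integer t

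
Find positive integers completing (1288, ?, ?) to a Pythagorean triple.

We need the other leg and hypotenuse such that 1288² + x² = c².
Take x = 3591, c = 3815: 1288² + 3591² = 1658944 + 12895281 = 14554225 = 3815² ✓
Triple: (3591, 1288, 3815)

(3591, 1288, 3815)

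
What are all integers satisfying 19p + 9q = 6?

Step 1: Compute gcd(19, 9) = 1.
Since 1 divides 6, solutions exist.

Step 2: Find a particular solution using extended Euclidean algorithm.
We get p₀ = 6, q₀ = -12.
Check: 19*6 + 9*-12 = 6 = 6 ✓

Step 3: Write the general solution.
p = 6 + (9/1)t = 6 + 9t
q = -12 - (19/1)t = -12 - 19t
for any integer t.

p = 6 + 9t, q = -12 - 19t for integer t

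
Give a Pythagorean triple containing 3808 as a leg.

We need the other leg and hypotenuse such that 3808² + x² = c².
Take x = 1980, c = 4292: 3808² + 1980² = 14500864 + 3920400 = 18421264 = 4292² ✓
Triple: (1980, 3808, 4292)

(1980, 3808, 4292)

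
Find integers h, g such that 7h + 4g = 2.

Step 1: Check solvability.
gcd(7, 4) = 1
Since 1 divides 2, solutions exist.

Step 2: Apply extended Euclidean algorithm to find gcd.
We find integers such that 7*x0 + 4*y0 = 1

Step 3: Scale the particular solution.
Multiply by 2/1 = 2:
h = -2, g = 4

Step 4: Verify.
7*(-2) + 4*(4) = 2 = 2 ✓

h = -2, g = 4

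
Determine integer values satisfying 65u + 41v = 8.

Step 1: Check solvability.
gcd(65, 41) = 1
Since 1 divides 8, solutions exist.

Step 2: Apply extended Euclidean algorithm to find gcd.
We find integers such that 65*x0 + 41*y0 = 1

Step 3: Scale the particular solution.
Multiply by 8/1 = 8:
u = 96, v = -152

Step 4: Verify.
65*(96) + 41*(-152) = 8 = 8 ✓

u = 96, v = -152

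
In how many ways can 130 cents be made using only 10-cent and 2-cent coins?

We need non-negative integers (x, y) with 10x + 2y = 130.
For each x from 0 to 13, check if (130 - 10x) is a non-negative multiple of 2.
Solutions (x, y): (0,65), (1,60), (2,55), (3,50), ...
Count: 14

14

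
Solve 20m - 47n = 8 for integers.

Step 1: Check solvability.
gcd(20, 47) = 1
Since 1 divides 8, solutions exist.

Step 2: Apply extended Euclidean algorithm to find gcd.
We find integers such that 20*x0 + 47*y0 = 1

Step 3: Scale the particular solution.
Multiply by 8/1 = 8:
m = -56, n = -24

Step 4: Verify.
20*(-56) - 47*(-24) = 8 = 8 ✓

m = -56, n = -24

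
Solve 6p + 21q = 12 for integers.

Step 1: Check solvability.
gcd(6, 21) = 3
Since 3 divides 12, solutions exist.

Step 2: Apply extended Euclidean algorithm to find gcd.
We find integers such that 6*x0 + 21*y0 = 3

Step 3: Scale the particular solution.
Multiply by 12/3 = 4:
p = -12, q = 4

Step 4: Verify.
6*(-12) + 21*(4) = 12 = 12 ✓

p = -12, q = 4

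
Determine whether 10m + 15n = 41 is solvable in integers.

Step 1: Compute gcd(10, 15).
gcd(10, 15) = 5

Step 2: Check divisibility.
Does 5 divide 41? 41 = 5 x 8 + 1, so no.

By the theorem on linear Diophantine equations, 10m + 15n = 41 has integer solutions if and only if gcd(10, 15) divides 41. Since 5 does not divide 41, no solutions exist.

No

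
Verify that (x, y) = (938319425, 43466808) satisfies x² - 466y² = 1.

Compute x² = 938319425² = 880443343332330625
Compute 466y² = 466·43466808² = 466·1889363397708864 = 880443343332330624
x² - 466y² = 880443343332330625 - 880443343332330624 = 1
Since this equals 1, (938319425, 43466808) is a solution.

Yes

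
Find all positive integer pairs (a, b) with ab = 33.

The positive divisors of 33 are: 1, 3, 11, 33.
Each divisor d gives the pair (d, 33/d):
(1, 33), (3, 11), (11, 3), (33, 1)

(1, 33), (3, 11), (11, 3), (33, 1)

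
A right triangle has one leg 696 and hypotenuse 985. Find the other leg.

a² = c² - b² = 970225 - 484416 = 485809
a = 697

697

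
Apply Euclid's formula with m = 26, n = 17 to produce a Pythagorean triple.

a = m² - n² = 26² - 17² = 676 - 289 = 387
b = 2mn = 2·26·17 = 884
c = m² + n² = 676 + 289 = 965
Verify: 387² + 884² = 149769 + 781456 = 931225 = 965² ✓

(387, 884, 965)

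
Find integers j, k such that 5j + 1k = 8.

Step 1: Check solvability.
gcd(5, 1) = 1
Since 1 divides 8, solutions exist.

Step 2: Apply extended Euclidean algorithm to find gcd.
We find integers such that 5*x0 + 1*y0 = 1

Step 3: Scale the particular solution.
Multiply by 8/1 = 8:
j = 0, k = 8

Step 4: Verify.
5*(0) + 1*(8) = 8 = 8 ✓

j = 0, k = 8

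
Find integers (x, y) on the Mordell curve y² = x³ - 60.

Try small integer x values and check whether x³ - 60 is a perfect square.
x = 4: x³ - 60 = 4³ - 60 = 64 - 60 = 4
Is 4 a perfect square? 2² = 4 ✓
So (x, y) = (4, -2) is a solution.

x = 4, y = -2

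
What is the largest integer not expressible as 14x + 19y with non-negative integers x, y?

For two coprime denominations a and b, the Frobenius number (largest value not representable as a non-negative combination) is ab - a - b.
Here gcd(14, 19) = 1, so they are coprime.
F(14, 19) = 14·19 - 14 - 19 = 266 - 33 = 233

233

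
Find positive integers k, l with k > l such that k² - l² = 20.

Factor: k² - l² = (k+l)(k-l) = 20.
We need two factors of 20 with the same parity.
Use k+l = 10 and k-l = 2 (product 10·2 = 20).
Adding: 2k = 12, so k = 6.
Subtracting: 2l = 8, so l = 4.
Check: 6² - 4² = 36 - 16 = 20 ✓

k = 6, l = 4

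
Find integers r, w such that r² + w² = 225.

We need to find integers r, w > 0 such that r² + w² = 225.
Trying r = 9: w² = 225 - 9² = 225 - 81 = 144
w = 12
Check: 9² + 12² = 81 + 144 = 225 ✓

225 = 9² + 12²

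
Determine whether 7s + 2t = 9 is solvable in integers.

Step 1: Compute gcd(7, 2).
gcd(7, 2) = 1

Step 2: Check divisibility.
Does 1 divide 9? 9 = 1 x 9, so yes.

By the theorem on linear Diophantine equations, 7s + 2t = 9 has integer solutions if and only if gcd(7, 2) divides 9. Since 1 | 9, solutions exist.

Yes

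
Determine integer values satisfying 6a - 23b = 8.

Step 1: Check solvability.
gcd(6, 23) = 1
Since 1 divides 8, solutions exist.

Step 2: Apply extended Euclidean algorithm to find gcd.
We find integers such that 6*x0 + 23*y0 = 1

Step 3: Scale the particular solution.
Multiply by 8/1 = 8:
a = 32, b = 8

Step 4: Verify.
6*(32) - 23*(8) = 8 = 8 ✓

a = 32, b = 8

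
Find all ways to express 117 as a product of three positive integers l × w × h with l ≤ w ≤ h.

Iterate l from 1 to ⌊117^(1/3)⌋. For each l dividing 117, iterate w ≥ l with w dividing 117/l, and set h = 117/(l·w).
Triples found (4): (1×1×117), (1×3×39), (1×9×13), (3×3×13)

(1×1×117), (1×3×39), (1×9×13), (3×3×13)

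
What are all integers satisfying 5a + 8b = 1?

Step 1: Compute gcd(5, 8) = 1.
Since 1 divides 1, solutions exist.

Step 2: Find a particular solution using extended Euclidean algorithm.
We get a₀ = -3, b₀ = 2.
Check: 5*-3 + 8*2 = 1 = 1 ✓

Step 3: Write the general solution.
a = -3 + (8/1)t = -3 + 8t
b = 2 - (5/1)t = 2 - 5t
for any integer t.

a = -3 + 8t, b = 2 - 5t for integer t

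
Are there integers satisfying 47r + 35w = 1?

Step 1: Compute gcd(47, 35).
gcd(47, 35) = 1

Step 2: Check divisibility.
Does 1 divide 1? 1 = 1 x 1, so yes.

By the theorem on linear Diophantine equations, 47r + 35w = 1 has integer solutions if and only if gcd(47, 35) divides 1. Since 1 | 1, solutions exist.

Yes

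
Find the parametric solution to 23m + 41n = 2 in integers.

Step 1: Compute gcd(23, 41) = 1.
Since 1 divides 2, solutions exist.

Step 2: Find a particular solution using extended Euclidean algorithm.
We get m₀ = -32, n₀ = 18.
Check: 23*-32 + 41*18 = 2 = 2 ✓

Step 3: Write the general solution.
m = -32 + (41/1)t = -32 + 41t
n = 18 - (23/1)t = 18 - 23t
for any integer t.

m = -32 + 41t, n = 18 - 23t for integer t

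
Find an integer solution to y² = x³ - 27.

Try small integer x values and check whether x³ - 27 is a perfect square.
x = 3: x³ - 27 = 3³ - 27 = 27 - 27 = 0
Is 0 a perfect square? 0² = 0 ✓
So (x, y) = (3, 0) is a solution.

x = 3, y = 0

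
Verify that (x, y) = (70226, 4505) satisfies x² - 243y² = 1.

Compute x² = 70226² = 4931691076
Compute 243y² = 243·4505² = 243·20295025 = 4931691075
x² - 243y² = 4931691076 - 4931691075 = 1
Since this equals 1, (70226, 4505) is a solution.

Yes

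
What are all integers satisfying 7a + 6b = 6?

Step 1: Compute gcd(7, 6) = 1.
Since 1 divides 6, solutions exist.

Step 2: Find a particular solution using extended Euclidean algorithm.
We get a₀ = 6, b₀ = -6.
Check: 7*6 + 6*-6 = 6 = 6 ✓

Step 3: Write the general solution.
a = 6 + (6/1)t = 6 + 6t
b = -6 - (7/1)t = -6 - 7t
for any integer t.

a = 6 + 6t, b = -6 - 7t for integer t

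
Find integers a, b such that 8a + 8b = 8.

Step 1: Check solvability.
gcd(8, 8) = 8
Since 8 divides 8, solutions exist.

Step 2: Apply extended Euclidean algorithm to find gcd.
We find integers such that 8*x0 + 8*y0 = 8

Step 3: Scale the particular solution.
Multiply by 8/8 = 1:
a = 0, b = 1

Step 4: Verify.
8*(0) + 8*(1) = 8 = 8 ✓

a = 0, b = 1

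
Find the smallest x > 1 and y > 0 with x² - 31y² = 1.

We seek the smallest positive integers (x, y) with x² - 31y² = 1, i.e., x² = 31y² + 1.
Try successive y values:
y = 1: x² = 31·1² + 1 = 32, not a perfect square
y = 2: x² = 31·2² + 1 = 125, not a perfect square
y = 3: x² = 31·3² + 1 = 280, not a perfect square
... continuing the search (or via continued fractions) ...
y = 273: x² = 31·273² + 1 = 2310400, x = 1520 ✓

Verify: 1520² - 31·273² = 2310400 - 2310399 = 1 ✓

x = 1520, y = 273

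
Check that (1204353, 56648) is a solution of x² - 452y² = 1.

Compute x² = 1204353² = 1450466148609
Compute 452y² = 452·56648² = 452·3208995904 = 1450466148608
x² - 452y² = 1450466148609 - 1450466148608 = 1
Since this equals 1, (1204353, 56648) is a solution.

Yes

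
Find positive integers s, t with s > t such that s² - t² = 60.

Factor: s² - t² = (s+t)(s-t) = 60.
We need two factors of 60 with the same parity.
Use s+t = 30 and s-t = 2 (product 30·2 = 60).
Adding: 2s = 32, so s = 16.
Subtracting: 2t = 28, so t = 14.
Check: 16² - 14² = 256 - 196 = 60 ✓

s = 16, t = 14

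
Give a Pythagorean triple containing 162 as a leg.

We need the other leg and hypotenuse such that 162² + x² = c².
Take x = 2184, c = 2190: 162² + 2184² = 26244 + 4769856 = 4796100 = 2190² ✓
Triple: (162, 2184, 2190)

(162, 2184, 2190)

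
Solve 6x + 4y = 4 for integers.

Step 1: Check solvability.
gcd(6, 4) = 2
Since 2 divides 4, solutions exist.

Step 2: Apply extended Euclidean algorithm to find gcd.
We find integers such that 6*x0 + 4*y0 = 2

Step 3: Scale the particular solution.
Multiply by 4/2 = 2:
x = 2, y = -2

Step 4: Verify.
6*(2) + 4*(-2) = 4 = 4 ✓

x = 2, y = -2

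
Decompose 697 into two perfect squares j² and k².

We need to find integers j, k > 0 such that j² + k² = 697.
Trying j = 11: k² = 697 - 11² = 697 - 121 = 576
k = 24
Check: 11² + 24² = 121 + 576 = 697 ✓

697 = 11² + 24²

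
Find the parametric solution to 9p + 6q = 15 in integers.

Step 1: Compute gcd(9, 6) = 3.
Since 3 divides 15, solutions exist.

Step 2: Find a particular solution using extended Euclidean algorithm.
We get p₀ = 5, q₀ = -5.
Check: 9*5 + 6*-5 = 15 = 15 ✓

Step 3: Write the general solution.
p = 5 + (6/3)t = 5 + 2t
q = -5 - (9/3)t = -5 - 3t
for any integer t.

p = 5 + 2t, q = -5 - 3t for integer t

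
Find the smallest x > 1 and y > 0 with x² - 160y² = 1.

We seek the smallest positive integers (x, y) with x² - 160y² = 1, i.e., x² = 160y² + 1.
Try successive y values:
y = 1: x² = 160·1² + 1 = 161, not a perfect square
y = 2: x² = 160·2² + 1 = 641, not a perfect square
y = 3: x² = 160·3² + 1 = 1441, not a perfect square
... continuing the search (or via continued fractions) ...
y = 57: x² = 160·57² + 1 = 519841, x = 721 ✓

Verify: 721² - 160·57² = 519841 - 519840 = 1 ✓

x = 721, y = 57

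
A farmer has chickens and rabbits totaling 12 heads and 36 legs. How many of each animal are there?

Let c = chickens, r = rabbits.
Heads: c + r = 12
Legs: 2c + 4r = 36
From the first equation, c = 12 - r. Substitute:
2(12 - r) + 4r = 36
24 + 2r = 36
r = (36 - 24)/2 = 6
c = 12 - 6 = 6

Chickens: 6, Rabbits: 6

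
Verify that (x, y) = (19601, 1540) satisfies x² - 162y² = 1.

Compute x² = 19601² = 384199201
Compute 162y² = 162·1540² = 162·2371600 = 384199200
x² - 162y² = 384199201 - 384199200 = 1
Since this equals 1, (19601, 1540) is a solution.

Yes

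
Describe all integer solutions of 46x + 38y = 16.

Step 1: Compute gcd(46, 38) = 2.
Since 2 divides 16, solutions exist.

Step 2: Find a particular solution using extended Euclidean algorithm.
We get x₀ = 40, y₀ = -48.
Check: 46*40 + 38*-48 = 16 = 16 ✓

Step 3: Write the general solution.
x = 40 + (38/2)t = 40 + 19t
y = -48 - (46/2)t = -48 - 23t
for any integer t.

x = 40 + 19t, y = -48 - 23t for integer t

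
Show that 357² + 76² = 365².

Compute a² + b²:
357² + 76² = 127449 + 5776 = 133225
Compute c²:
365² = 133225
Since 133225 = 133225, it is a Pythagorean triple.

Yes, it is a Pythagorean triple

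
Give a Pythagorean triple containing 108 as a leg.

We need the other leg and hypotenuse such that 108² + x² = c².
Take x = 1456, c = 1460: 108² + 1456² = 11664 + 2119936 = 2131600 = 1460² ✓
Triple: (108, 1456, 1460)

(108, 1456, 1460)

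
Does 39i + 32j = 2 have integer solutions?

Step 1: Compute gcd(39, 32).
gcd(39, 32) = 1

Step 2: Check divisibility.
Does 1 divide 2? 2 = 1 x 2, so yes.

By the theorem on linear Diophantine equations, 39i + 32j = 2 has integer solutions if and only if gcd(39, 32) divides 2. Since 1 | 2, solutions exist.

Yes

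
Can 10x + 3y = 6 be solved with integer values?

Step 1: Compute gcd(10, 3).
gcd(10, 3) = 1

Step 2: Check divisibility.
Does 1 divide 6? 6 = 1 x 6, so yes.

By the theorem on linear Diophantine equations, 10x + 3y = 6 has integer solutions if and only if gcd(10, 3) divides 6. Since 1 | 6, solutions exist.

Yes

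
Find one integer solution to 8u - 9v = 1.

Step 1: Check solvability.
gcd(8, 9) = 1
Since 1 divides 1, solutions exist.

Step 2: Apply extended Euclidean algorithm to find gcd.
We find integers such that 8*x0 + 9*y0 = 1

Step 3: Scale the particular solution.
Multiply by 1/1 = 1:
u = -1, v = -1

Step 4: Verify.
8*(-1) - 9*(-1) = 1 = 1 ✓

u = -1, v = -1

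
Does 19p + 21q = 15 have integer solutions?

Step 1: Compute gcd(19, 21).
gcd(19, 21) = 1

Step 2: Check divisibility.
Does 1 divide 15? 15 = 1 x 15, so yes.

By the theorem on linear Diophantine equations, 19p + 21q = 15 has integer solutions if and only if gcd(19, 21) divides 15. Since 1 | 15, solutions exist.

Yes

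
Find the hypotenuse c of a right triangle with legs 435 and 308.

c² = a² + b² = 435² + 308² = 189225 + 94864 = 284089
c = 533

533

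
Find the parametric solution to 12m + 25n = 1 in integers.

Step 1: Compute gcd(12, 25) = 1.
Since 1 divides 1, solutions exist.

Step 2: Find a particular solution using extended Euclidean algorithm.
We get m₀ = -2, n₀ = 1.
Check: 12*-2 + 25*1 = 1 = 1 ✓

Step 3: Write the general solution.
m = -2 + (25/1)t = -2 + 25t
n = 1 - (12/1)t = 1 - 12t
for any integer t.

m = -2 + 25t, n = 1 - 12t for integer t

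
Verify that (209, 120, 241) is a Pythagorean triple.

Compute a² + b² = 209² + 120² = 43681 + 14400 = 58081
Compute c² = 241² = 58081
Since 58081 = 58081, confirmed.

Yes, it is a Pythagorean triple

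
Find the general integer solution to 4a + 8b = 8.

Step 1: Compute gcd(4, 8) = 4.
Since 4 divides 8, solutions exist.

Step 2: Find a particular solution using extended Euclidean algorithm.
We get a₀ = 2, b₀ = 0.
Check: 4*2 + 8*0 = 8 = 8 ✓

Step 3: Write the general solution.
a = 2 + (8/4)t = 2 + 2t
b = 0 - (4/4)t = 0 - 1t
for any integer t.

a = 2 + 2t, b = 0 - 1t for integer t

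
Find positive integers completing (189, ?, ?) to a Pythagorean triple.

We need the other leg and hypotenuse such that 189² + x² = c².
Take x = 48, c = 195: 189² + 48² = 35721 + 2304 = 38025 = 195² ✓
Triple: (189, 48, 195)

(189, 48, 195)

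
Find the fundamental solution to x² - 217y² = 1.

We seek the smallest positive integers (x, y) with x² - 217y² = 1, i.e., x² = 217y² + 1.
Try successive y values:
y = 1: x² = 217·1² + 1 = 218, not a perfect square
y = 2: x² = 217·2² + 1 = 869, not a perfect square
y = 3: x² = 217·3² + 1 = 1954, not a perfect square
... continuing the search (or via continued fractions) ...
y = 260952: x² = 217·260952² + 1 = 14776820347969, x = 3844063 ✓

Verify: 3844063² - 217·260952² = 14776820347969 - 14776820347968 = 1 ✓

x = 3844063, y = 260952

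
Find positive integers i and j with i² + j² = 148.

We need to find integers i, j > 0 such that i² + j² = 148.
Trying i = 2: j² = 148 - 2² = 148 - 4 = 144
j = 12
Check: 2² + 12² = 4 + 144 = 148 ✓

148 = 2² + 12²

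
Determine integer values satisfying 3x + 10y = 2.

Step 1: Check solvability.
gcd(3, 10) = 1
Since 1 divides 2, solutions exist.

Step 2: Apply extended Euclidean algorithm to find gcd.
We find integers such that 3*x0 + 10*y0 = 1

Step 3: Scale the particular solution.
Multiply by 2/1 = 2:
x = -6, y = 2

Step 4: Verify.
3*(-6) + 10*(2) = 2 = 2 ✓

x = -6, y = 2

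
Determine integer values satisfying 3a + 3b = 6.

Step 1: Check solvability.
gcd(3, 3) = 3
Since 3 divides 6, solutions exist.

Step 2: Apply extended Euclidean algorithm to find gcd.
We find integers such that 3*x0 + 3*y0 = 3

Step 3: Scale the particular solution.
Multiply by 6/3 = 2:
a = 0, b = 2

Step 4: Verify.
3*(0) + 3*(2) = 6 = 6 ✓

a = 0, b = 2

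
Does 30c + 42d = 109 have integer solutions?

Step 1: Compute gcd(30, 42).
gcd(30, 42) = 6

Step 2: Check divisibility.
Does 6 divide 109? 109 = 6 x 18 + 1, so no.

By the theorem on linear Diophantine equations, 30c + 42d = 109 has integer solutions if and only if gcd(30, 42) divides 109. Since 6 does not divide 109, no solutions exist.

No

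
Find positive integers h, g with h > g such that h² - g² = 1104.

Factor: h² - g² = (h+g)(h-g) = 1104.
We need two factors of 1104 with the same parity.
Use h+g = 552 and h-g = 2 (product 552·2 = 1104).
Adding: 2h = 554, so h = 277.
Subtracting: 2g = 550, so g = 275.
Check: 277² - 275² = 76729 - 75625 = 1104 ✓

h = 277, g = 275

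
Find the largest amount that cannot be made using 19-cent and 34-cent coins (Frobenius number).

For two coprime denominations a and b, the Frobenius number (largest value not representable as a non-negative combination) is ab - a - b.
Here gcd(19, 34) = 1, so they are coprime.
F(19, 34) = 19·34 - 19 - 34 = 646 - 53 = 593

593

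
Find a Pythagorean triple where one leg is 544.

We need the other leg and hypotenuse such that 544² + x² = c².
Take x = 33, c = 545: 544² + 33² = 295936 + 1089 = 297025 = 545² ✓
Triple: (33, 544, 545)

(33, 544, 545)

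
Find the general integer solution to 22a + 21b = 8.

Step 1: Compute gcd(22, 21) = 1.
Since 1 divides 8, solutions exist.

Step 2: Find a particular solution using extended Euclidean algorithm.
We get a₀ = 8, b₀ = -8.
Check: 22*8 + 21*-8 = 8 = 8 ✓

Step 3: Write the general solution.
a = 8 + (21/1)t = 8 + 21t
b = -8 - (22/1)t = -8 - 22t
for any integer t.

a = 8 + 21t, b = -8 - 22t for integer t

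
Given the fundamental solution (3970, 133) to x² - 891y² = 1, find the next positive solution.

Solutions to x² - Dy² = 1 are generated by powers of (x₀ + y₀√D).
The next solution satisfies x₁ + y₁√891 = (x₀ + y₀√891)², giving:
x₁ = x₀² + 891y₀² = 3970² + 891·133² = 15760900 + 15760899 = 31521799
y₁ = 2x₀y₀ = 2·3970·133 = 1056020

Verify: 31521799² - 891·1056020² = 993623812196401 - 993623812196400 = 1 ✓

x = 31521799, y = 1056020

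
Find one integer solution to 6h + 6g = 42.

Step 1: Check solvability.
gcd(6, 6) = 6
Since 6 divides 42, solutions exist.

Step 2: Apply extended Euclidean algorithm to find gcd.
We find integers such that 6*x0 + 6*y0 = 6

Step 3: Scale the particular solution.
Multiply by 42/6 = 7:
h = 0, g = 7

Step 4: Verify.
6*(0) + 6*(7) = 42 = 42 ✓

h = 0, g = 7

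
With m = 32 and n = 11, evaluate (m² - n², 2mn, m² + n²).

a = m² - n² = 1024 - 121 = 903
b = 2mn = 2·32·11 = 704
c = m² + n² = 1024 + 121 = 1145
Verify: 903² + 704² = 815409 + 495616 = 1311025 = 1145² ✓

(903, 704, 1145)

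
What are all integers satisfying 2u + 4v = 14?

Step 1: Compute gcd(2, 4) = 2.
Since 2 divides 14, solutions exist.

Step 2: Find a particular solution using extended Euclidean algorithm.
We get u₀ = 7, v₀ = 0.
Check: 2*7 + 4*0 = 14 = 14 ✓

Step 3: Write the general solution.
u = 7 + (4/2)t = 7 + 2t
v = 0 - (2/2)t = 0 - 1t
for any integer t.

u = 7 + 2t, v = 0 - 1t for integer t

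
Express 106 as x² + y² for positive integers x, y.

We need to find integers x, y > 0 such that x² + y² = 106.
Trying x = 5: y² = 106 - 5² = 106 - 25 = 81
y = 9
Check: 5² + 9² = 25 + 81 = 106 ✓

106 = 5² + 9²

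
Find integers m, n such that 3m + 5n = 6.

Step 1: Check solvability.
gcd(3, 5) = 1
Since 1 divides 6, solutions exist.

Step 2: Apply extended Euclidean algorithm to find gcd.
We find integers such that 3*x0 + 5*y0 = 1

Step 3: Scale the particular solution.
Multiply by 6/1 = 6:
m = 12, n = -6

Step 4: Verify.
3*(12) + 5*(-6) = 6 = 6 ✓

m = 12, n = -6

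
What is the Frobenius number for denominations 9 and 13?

For two coprime denominations a and b, the Frobenius number (largest value not representable as a non-negative combination) is ab - a - b.
Here gcd(9, 13) = 1, so they are coprime.
F(9, 13) = 9·13 - 9 - 13 = 117 - 22 = 95

95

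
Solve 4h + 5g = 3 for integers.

Step 1: Check solvability.
gcd(4, 5) = 1
Since 1 divides 3, solutions exist.

Step 2: Apply extended Euclidean algorithm to find gcd.
We find integers such that 4*x0 + 5*y0 = 1

Step 3: Scale the particular solution.
Multiply by 3/1 = 3:
h = -3, g = 3

Step 4: Verify.
4*(-3) + 5*(3) = 3 = 3 ✓

h = -3, g = 3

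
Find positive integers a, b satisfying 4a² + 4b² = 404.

Try small values of a and check whether (404 - 4a²)/4 is a perfect square.
a = 10: 4·10² = 400, so 4b² = 404 - 400 = 4, giving b² = 1, b = 1.
Check: 4·10² + 4·1² = 400 + 4 = 404 ✓

a = 10, b = 1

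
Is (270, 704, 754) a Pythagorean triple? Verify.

Compute a² + b² = 270² + 704² = 72900 + 495616 = 568516
Compute c² = 754² = 568516
Since 568516 = 568516, confirmed.

Yes, it is a Pythagorean triple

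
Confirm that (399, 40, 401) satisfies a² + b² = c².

Compute a² + b² = 399² + 40² = 159201 + 1600 = 160801
Compute c² = 401² = 160801
Since 160801 = 160801, confirmed.

Yes, it is a Pythagorean triple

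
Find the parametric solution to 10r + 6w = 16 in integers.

Step 1: Compute gcd(10, 6) = 2.
Since 2 divides 16, solutions exist.

Step 2: Find a particular solution using extended Euclidean algorithm.
We get r₀ = -8, w₀ = 16.
Check: 10*-8 + 6*16 = 16 = 16 ✓

Step 3: Write the general solution.
r = -8 + (6/2)t = -8 + 3t
w = 16 - (10/2)t = 16 - 5t
for any integer t.

r = -8 + 3t, w = 16 - 5t for integer t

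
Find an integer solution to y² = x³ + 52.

Try small integer x values and check whether x³ + 52 is a perfect square.
x = -3: x³ + 52 = -3³ + 52 = -27 + 52 = 25
Is 25 a perfect square? 5² = 25 ✓
So (x, y) = (-3, -5) is a solution.

x = -3, y = -5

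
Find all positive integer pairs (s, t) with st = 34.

The positive divisors of 34 are: 1, 2, 17, 34.
Each divisor d gives the pair (d, 34/d):
(1, 34), (2, 17), (17, 2), (34, 1)

(1, 34), (2, 17), (17, 2), (34, 1)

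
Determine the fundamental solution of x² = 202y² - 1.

We need x² = 202y² - 1. Try successive y:
y = 1: x² = 202·1² - 1 = 201, not a perfect square
y = 2: x² = 202·2² - 1 = 807, not a perfect square
y = 3: x² = 202·3² - 1 = 1817, not a perfect square
...
y = 221: x² = 202·221² - 1 = 9865881 = 3141² ✓
Check: 3141² - 202·221² = 9865881 - 9865882 = -1 ✓

x = 3141, y = 221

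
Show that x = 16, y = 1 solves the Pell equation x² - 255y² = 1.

Compute x² = 16² = 256
Compute 255y² = 255·1² = 255·1 = 255
x² - 255y² = 256 - 255 = 1
Since this equals 1, (16, 1) is a solution.

Yes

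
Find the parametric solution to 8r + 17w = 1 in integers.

Step 1: Compute gcd(8, 17) = 1.
Since 1 divides 1, solutions exist.

Step 2: Find a particular solution using extended Euclidean algorithm.
We get r₀ = -2, w₀ = 1.
Check: 8*-2 + 17*1 = 1 = 1 ✓

Step 3: Write the general solution.
r = -2 + (17/1)t = -2 + 17t
w = 1 - (8/1)t = 1 - 8t
for any integer t.

r = -2 + 17t, w = 1 - 8t for integer t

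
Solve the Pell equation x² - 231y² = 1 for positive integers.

We seek the smallest positive integers (x, y) with x² - 231y² = 1, i.e., x² = 231y² + 1.
Try successive y values:
y = 1: x² = 231·1² + 1 = 232, not a perfect square
y = 2: x² = 231·2² + 1 = 925, not a perfect square
y = 3: x² = 231·3² + 1 = 2080, not a perfect square
... continuing the search (or via continued fractions) ...
y = 5: x² = 231·5² + 1 = 5776, x = 76 ✓

Verify: 76² - 231·5² = 5776 - 5775 = 1 ✓

x = 76, y = 5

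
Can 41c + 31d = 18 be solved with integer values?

Step 1: Compute gcd(41, 31).
gcd(41, 31) = 1

Step 2: Check divisibility.
Does 1 divide 18? 18 = 1 x 18, so yes.

By the theorem on linear Diophantine equations, 41c + 31d = 18 has integer solutions if and only if gcd(41, 31) divides 18. Since 1 | 18, solutions exist.

Yes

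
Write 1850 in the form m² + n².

We need to find integers m, n > 0 such that m² + n² = 1850.
Trying m = 1: n² = 1850 - 1² = 1850 - 1 = 1849
n = 43
Check: 1² + 43² = 1 + 1849 = 1850 ✓

1850 = 1² + 43²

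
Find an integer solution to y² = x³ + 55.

Try small integer x values and check whether x³ + 55 is a perfect square.
x = 9: x³ + 55 = 9³ + 55 = 729 + 55 = 784
Is 784 a perfect square? 28² = 784 ✓
So (x, y) = (9, -28) is a solution.

x = 9, y = -28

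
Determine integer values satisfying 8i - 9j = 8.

Step 1: Check solvability.
gcd(8, 9) = 1
Since 1 divides 8, solutions exist.

Step 2: Apply extended Euclidean algorithm to find gcd.
We find integers such that 8*x0 + 9*y0 = 1

Step 3: Scale the particular solution.
Multiply by 8/1 = 8:
i = -8, j = -8

Step 4: Verify.
8*(-8) - 9*(-8) = 8 = 8 ✓

i = -8, j = -8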